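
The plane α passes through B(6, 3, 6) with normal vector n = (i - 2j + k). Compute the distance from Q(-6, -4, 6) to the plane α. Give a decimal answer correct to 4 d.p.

α: n·r = n·B gives x - 2y + z = 6.
n·Q − d = (1)·(-6) + (-2)·(-4) + (1)·(6) − 6 = 2; |n| = √6.
Distance = |2| / √6 = 2/√6 ≈ 0.8165.

0.8165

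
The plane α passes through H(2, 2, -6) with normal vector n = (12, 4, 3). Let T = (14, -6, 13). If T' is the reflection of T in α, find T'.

(-10, -14, 7)

α: n·r = n·H gives 12x + 4y + 3z = 14.
λ = (n·T − d)/|n|² = (183 − 14)/169 = 1.
Reflection = T − 2λn = (14, -6, 13) − 2·(12, 4, 3) = (-10, -14, 7).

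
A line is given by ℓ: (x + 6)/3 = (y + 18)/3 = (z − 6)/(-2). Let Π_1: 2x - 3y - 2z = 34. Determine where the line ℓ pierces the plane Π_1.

ℓ has direction (3, 3, -2) through (-6, -18, 6).
Substitute r = (-6, -18, 6) + t(3, 3, -2) into the plane: 30 + 1t = 34, so t = 4.
Intersection: (-6, -18, 6) + 4·(3, 3, -2) = (6, -6, -2).

(6, -6, -2)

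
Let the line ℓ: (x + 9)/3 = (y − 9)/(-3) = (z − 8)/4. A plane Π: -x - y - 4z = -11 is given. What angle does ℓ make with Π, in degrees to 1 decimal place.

ℓ has direction (3, -3, 4) through (-9, 9, 8).
sin θ = |n·v| / (|n||v|) = |-16| / (√18 · √34) = 0.64676.
θ ≈ 40.3°.

40.3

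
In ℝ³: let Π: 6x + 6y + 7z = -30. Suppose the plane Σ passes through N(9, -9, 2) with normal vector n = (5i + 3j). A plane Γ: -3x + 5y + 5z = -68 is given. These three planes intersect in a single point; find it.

(6, -4, -6)

Σ: n·r = n·N gives 5x + 3y = 18.
Solving the 3×3 linear system 6x + 6y + 7z = -30, 5x + 3y = 18, -3x + 5y + 5z = -68 (e.g. by elimination or Cramer's rule, determinant = 178) gives (6, -4, -6).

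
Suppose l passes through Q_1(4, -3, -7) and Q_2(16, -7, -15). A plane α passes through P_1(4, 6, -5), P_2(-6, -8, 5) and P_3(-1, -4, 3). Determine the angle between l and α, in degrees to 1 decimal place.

49.8

A direction vector for l is Q_2 − Q_1 = (12, -4, -8).
P_1P_2 = (-10, -14, 10), P_1P_3 = (-5, -10, 8); a normal to α is P_1P_2 × P_1P_3 = (-12, 30, 30).
Using P_1: α has equation -12x + 30y + 30z = -18.
sin θ = |n·v| / (|n||v|) = |-504| / (√1944 · √224) = 0.76376.
θ ≈ 49.8°.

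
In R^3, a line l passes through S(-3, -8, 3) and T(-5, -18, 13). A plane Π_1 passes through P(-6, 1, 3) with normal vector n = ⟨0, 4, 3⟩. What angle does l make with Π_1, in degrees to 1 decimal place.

A direction vector for l is T − S = (-2, -10, 10).
Π_1: n·r = n·P gives 4y + 3z = 13.
sin θ = |n·v| / (|n||v|) = |-10| / (√25 · √204) = 0.14003.
θ ≈ 8.0°.

8.0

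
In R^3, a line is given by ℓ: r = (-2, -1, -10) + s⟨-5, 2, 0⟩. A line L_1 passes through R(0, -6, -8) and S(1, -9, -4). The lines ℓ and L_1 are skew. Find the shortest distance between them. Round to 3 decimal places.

A direction vector for L_1 is S − R = (1, -3, 4).
Common perpendicular direction n = (-5, 2, 0) × (1, -3, 4) = (8, 20, 13).
With w = (0, -6, -8) − (-2, -1, -10) = (2, -5, 2), w · n = -58.
Distance = |w · n| / |n| = |-58| / √633 ≈ 2.305.

2.305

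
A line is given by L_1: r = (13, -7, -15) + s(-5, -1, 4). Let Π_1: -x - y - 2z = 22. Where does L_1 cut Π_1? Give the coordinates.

(8, -8, -11)

Substitute r = (13, -7, -15) + t(-5, -1, 4) into the plane: 24 + (-2)t = 22, so t = 1.
Intersection: (13, -7, -15) + 1·(-5, -1, 4) = (8, -8, -11).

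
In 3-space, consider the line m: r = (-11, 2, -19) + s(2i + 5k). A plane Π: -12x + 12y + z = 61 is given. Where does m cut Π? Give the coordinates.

Substitute r = (-11, 2, -19) + t(2, 0, 5) into the plane: 137 + (-19)t = 61, so t = 4.
Intersection: (-11, 2, -19) + 4·(2, 0, 5) = (-3, 2, 1).

(-3, 2, 1)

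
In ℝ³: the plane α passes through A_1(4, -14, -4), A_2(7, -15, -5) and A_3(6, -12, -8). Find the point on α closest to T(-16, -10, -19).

A_1A_2 = (3, -1, -1), A_1A_3 = (2, 2, -4); a normal to α is A_1A_2 × A_1A_3 = (6, 10, 8).
Using A_1: α has equation 6x + 10y + 8z = -148.
Foot = T − λn with λ = (n·T − d)/|n|² = (-348 − (-148))/200 = -1.
Foot = (-16, -10, -19) − (-1)·(6, 10, 8) = (-10, 0, -11).

(-10, 0, -11)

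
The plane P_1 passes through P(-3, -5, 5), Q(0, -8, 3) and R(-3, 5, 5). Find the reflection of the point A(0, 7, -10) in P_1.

(12, 7, 8)

PQ = (3, -3, -2), PR = (0, 10, 0); a normal to P_1 is PQ × PR = (20, 0, 30).
Using P: P_1 has equation 20x + 30z = 90.
λ = (n·A − d)/|n|² = (-300 − 90)/1300 = -3/10.
Reflection = A − 2λn = (0, 7, -10) − (-3/5)·(20, 0, 30) = (12, 7, 8).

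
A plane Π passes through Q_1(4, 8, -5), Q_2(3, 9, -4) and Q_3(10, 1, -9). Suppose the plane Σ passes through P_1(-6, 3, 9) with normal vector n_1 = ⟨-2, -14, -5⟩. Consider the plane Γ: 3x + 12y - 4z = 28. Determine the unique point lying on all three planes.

(4, 3, 5)

Q_1Q_2 = (-1, 1, 1), Q_1Q_3 = (6, -7, -4); a normal to Π is Q_1Q_2 × Q_1Q_3 = (3, 2, 1).
Using Q_1: Π has equation 3x + 2y + z = 23.
Σ: n_1·r = n_1·P_1 gives -2x - 14y - 5z = -75.
Solving the 3×3 linear system 3x + 2y + z = 23, -2x - 14y - 5z = -75, 3x + 12y - 4z = 28 (e.g. by elimination or Cramer's rule, determinant = 320) gives (4, 3, 5).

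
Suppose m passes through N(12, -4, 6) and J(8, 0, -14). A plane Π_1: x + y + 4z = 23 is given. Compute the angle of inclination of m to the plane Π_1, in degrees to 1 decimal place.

A direction vector for m is J − N = (-4, 4, -20).
sin θ = |n·v| / (|n||v|) = |-80| / (√18 · √432) = 0.90722.
θ ≈ 65.1°.

65.1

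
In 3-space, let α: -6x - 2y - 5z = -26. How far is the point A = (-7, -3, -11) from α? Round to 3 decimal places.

n·A − d = (-6)·(-7) + (-2)·(-3) + (-5)·(-11) − (-26) = 129; |n| = √65.
Distance = |129| / √65 = 129/√65 ≈ 16.000.

16.000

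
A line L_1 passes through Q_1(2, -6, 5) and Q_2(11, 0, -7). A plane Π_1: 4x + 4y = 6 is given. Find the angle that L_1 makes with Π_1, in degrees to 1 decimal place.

41.0

A direction vector for L_1 is Q_2 − Q_1 = (9, 6, -12).
sin θ = |n·v| / (|n||v|) = |60| / (√32 · √261) = 0.65653.
θ ≈ 41.0°.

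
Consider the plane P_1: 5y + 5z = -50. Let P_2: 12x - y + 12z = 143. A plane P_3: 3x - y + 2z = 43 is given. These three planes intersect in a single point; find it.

Solving the 3×3 linear system 5y + 5z = -50, 12x - y + 12z = 143, 3x - y + 2z = 43 (e.g. by elimination or Cramer's rule, determinant = 15) gives (10, -11, 1).

(10, -11, 1)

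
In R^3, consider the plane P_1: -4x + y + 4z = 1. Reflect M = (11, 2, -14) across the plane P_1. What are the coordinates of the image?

(-13, 8, 10)

λ = (n·M − d)/|n|² = (-98 − 1)/33 = -3.
Reflection = M − 2λn = (11, 2, -14) − (-6)·(-4, 1, 4) = (-13, 8, 10).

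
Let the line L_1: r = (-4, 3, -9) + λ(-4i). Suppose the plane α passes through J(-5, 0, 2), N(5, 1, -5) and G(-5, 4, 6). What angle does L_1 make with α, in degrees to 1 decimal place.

29.5

JN = (10, 1, -7), JG = (0, 4, 4); a normal to α is JN × JG = (32, -40, 40).
Using J: α has equation 32x - 40y + 40z = -80.
sin θ = |n·v| / (|n||v|) = |-128| / (√4224 · √16) = 0.49237.
θ ≈ 29.5°.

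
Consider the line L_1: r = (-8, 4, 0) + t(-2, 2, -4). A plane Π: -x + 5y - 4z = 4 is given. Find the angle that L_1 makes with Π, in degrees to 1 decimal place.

sin θ = |n·v| / (|n||v|) = |28| / (√42 · √24) = 0.88192.
θ ≈ 61.9°.

61.9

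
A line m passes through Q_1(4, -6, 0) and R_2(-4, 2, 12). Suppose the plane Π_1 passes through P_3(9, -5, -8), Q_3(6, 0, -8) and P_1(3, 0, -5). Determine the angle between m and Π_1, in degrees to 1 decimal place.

20.3

A direction vector for m is R_2 − Q_1 = (-8, 8, 12).
P_3Q_3 = (-3, 5, 0), P_3P_1 = (-6, 5, 3); a normal to Π_1 is P_3Q_3 × P_3P_1 = (15, 9, 15).
Using P_3: Π_1 has equation 15x + 9y + 15z = -30.
sin θ = |n·v| / (|n||v|) = |132| / (√531 · √272) = 0.34733.
θ ≈ 20.3°.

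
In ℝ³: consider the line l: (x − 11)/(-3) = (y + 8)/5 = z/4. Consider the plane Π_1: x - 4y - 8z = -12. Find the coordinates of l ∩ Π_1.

(8, -3, 4)

l has direction (-3, 5, 4) through (11, -8, 0).
Substitute r = (11, -8, 0) + t(-3, 5, 4) into the plane: 43 + (-55)t = -12, so t = 1.
Intersection: (11, -8, 0) + 1·(-3, 5, 4) = (8, -3, 4).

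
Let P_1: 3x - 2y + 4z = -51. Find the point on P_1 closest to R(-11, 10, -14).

(-5, 6, -6)

Foot = R − λn with λ = (n·R − d)/|n|² = (-109 − (-51))/29 = -2.
Foot = (-11, 10, -14) − (-2)·(3, -2, 4) = (-5, 6, -6).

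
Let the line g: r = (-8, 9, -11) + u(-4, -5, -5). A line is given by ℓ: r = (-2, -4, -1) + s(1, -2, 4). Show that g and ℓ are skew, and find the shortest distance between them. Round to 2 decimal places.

Common perpendicular direction n = (-4, -5, -5) × (1, -2, 4) = (-30, 11, 13).
With w = (-2, -4, -1) − (-8, 9, -11) = (6, -13, 10), w · n = -193.
Since n ≠ 0 the lines are not parallel, and w · n = -193 ≠ 0 so they do not intersect; hence they are skew.
Distance = |w · n| / |n| = |-193| / √1190 ≈ 5.59.

5.59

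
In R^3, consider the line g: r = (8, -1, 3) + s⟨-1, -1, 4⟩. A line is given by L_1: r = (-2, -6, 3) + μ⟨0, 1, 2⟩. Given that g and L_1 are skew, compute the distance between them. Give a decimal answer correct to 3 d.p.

7.809

Common perpendicular direction n = (-1, -1, 4) × (0, 1, 2) = (-6, 2, -1).
With w = (-2, -6, 3) − (8, -1, 3) = (-10, -5, 0), w · n = 50.
Distance = |w · n| / |n| = |50| / √41 ≈ 7.809.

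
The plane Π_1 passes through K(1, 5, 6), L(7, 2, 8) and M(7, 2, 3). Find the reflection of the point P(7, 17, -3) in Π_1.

(-5, -7, -3)

KL = (6, -3, 2), KM = (6, -3, -3); a normal to Π_1 is KL × KM = (15, 30, 0).
Using K: Π_1 has equation 15x + 30y = 165.
λ = (n·P − d)/|n|² = (615 − 165)/1125 = 2/5.
Reflection = P − 2λn = (7, 17, -3) − (4/5)·(15, 30, 0) = (-5, -7, -3).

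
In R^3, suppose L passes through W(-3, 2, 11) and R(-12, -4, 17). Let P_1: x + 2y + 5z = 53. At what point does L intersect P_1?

A direction vector for L is R − W = (-9, -6, 6).
Substitute r = (-3, 2, 11) + t(-9, -6, 6) into the plane: 56 + 9t = 53, so t = -1/3.
Intersection: (-3, 2, 11) + (-1/3)·(-9, -6, 6) = (0, 4, 9).

(0, 4, 9)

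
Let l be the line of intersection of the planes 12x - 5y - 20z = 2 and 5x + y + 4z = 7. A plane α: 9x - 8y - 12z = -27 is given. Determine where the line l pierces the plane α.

Direction of l: (12, -5, -20) × (5, 1, 4) = (0, -148, 37).
A point on l: solving the two plane equations with y = 18 gives (1, 18, -4).
Substitute r = (1, 18, -4) + t(0, -148, 37) into the plane: -87 + 740t = -27, so t = 3/37.
Intersection: (1, 18, -4) + (3/37)·(0, -148, 37) = (1, 6, -1).

(1, 6, -1)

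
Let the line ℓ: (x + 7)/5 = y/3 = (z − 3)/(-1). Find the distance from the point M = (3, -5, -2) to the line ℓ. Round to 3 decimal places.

10.212

ℓ has direction (5, 3, -1) through (-7, 0, 3).
Taking (-7, 0, 3) on ℓ with direction v = (5, 3, -1): w = M − (-7, 0, 3) = (10, -5, -5), and w × v = (20, -15, 55).
Distance = |w × v| / |v| = √3650 / √35 ≈ 10.212.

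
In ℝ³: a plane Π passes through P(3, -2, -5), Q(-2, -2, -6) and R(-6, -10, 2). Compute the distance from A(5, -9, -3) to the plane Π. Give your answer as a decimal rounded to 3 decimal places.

4.067

PQ = (-5, 0, -1), PR = (-9, -8, 7); a normal to Π is PQ × PR = (-8, 44, 40).
Using P: Π has equation -8x + 44y + 40z = -312.
n·A − d = (-8)·(5) + (44)·(-9) + (40)·(-3) − (-312) = -244; |n| = √3600.
Distance = |-244| / √3600 = 244/√3600 ≈ 4.067.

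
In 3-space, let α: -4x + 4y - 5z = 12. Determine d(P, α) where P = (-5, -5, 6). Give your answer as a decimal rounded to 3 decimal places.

5.563

n·P − d = (-4)·(-5) + (4)·(-5) + (-5)·(6) − 12 = -42; |n| = √57.
Distance = |-42| / √57 = 42/√57 ≈ 5.563.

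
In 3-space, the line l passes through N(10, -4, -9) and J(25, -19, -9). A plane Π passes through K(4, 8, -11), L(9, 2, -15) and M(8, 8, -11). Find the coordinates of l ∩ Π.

(-5, 11, -9)

A direction vector for l is J − N = (15, -15, 0).
KL = (5, -6, -4), KM = (4, 0, 0); a normal to Π is KL × KM = (0, -16, 24).
Using K: Π has equation -16y + 24z = -392.
Substitute r = (10, -4, -9) + t(15, -15, 0) into the plane: -152 + 240t = -392, so t = -1.
Intersection: (10, -4, -9) + (-1)·(15, -15, 0) = (-5, 11, -9).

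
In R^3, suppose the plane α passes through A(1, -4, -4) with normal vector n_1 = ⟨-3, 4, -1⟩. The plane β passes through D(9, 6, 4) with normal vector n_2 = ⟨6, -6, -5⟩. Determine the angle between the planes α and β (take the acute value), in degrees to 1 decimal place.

α: n_1·r = n_1·A gives -3x + 4y - z = -15.
β: n_2·r = n_2·D gives 6x - 6y - 5z = -2.
cos θ = |n₁·n₂| / (|n₁||n₂|) = |-37| / (√26 · √97).
θ = arccos(0.73677) ≈ 42.5°.

42.5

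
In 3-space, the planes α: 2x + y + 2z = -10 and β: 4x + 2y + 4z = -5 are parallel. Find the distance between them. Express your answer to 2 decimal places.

Rescale β by 1/2: 2x + y + 2z = -5/2. Then distance = |-10 − (-5/2)| / √9 ≈ 2.50.

2.50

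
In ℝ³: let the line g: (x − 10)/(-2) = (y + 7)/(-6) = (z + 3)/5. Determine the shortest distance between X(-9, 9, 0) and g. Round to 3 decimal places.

24.445

g has direction (-2, -6, 5) through (10, -7, -3).
Taking (10, -7, -3) on g with direction v = (-2, -6, 5): w = X − (10, -7, -3) = (-19, 16, 3), and w × v = (98, 89, 146).
Distance = |w × v| / |v| = √38841 / √65 ≈ 24.445.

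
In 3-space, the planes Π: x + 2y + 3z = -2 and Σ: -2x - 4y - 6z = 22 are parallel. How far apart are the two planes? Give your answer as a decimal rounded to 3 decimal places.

Rescale Σ by 1/(-2): x + 2y + 3z = -11. Then distance = |-2 − (-11)| / √14 ≈ 2.405.

2.405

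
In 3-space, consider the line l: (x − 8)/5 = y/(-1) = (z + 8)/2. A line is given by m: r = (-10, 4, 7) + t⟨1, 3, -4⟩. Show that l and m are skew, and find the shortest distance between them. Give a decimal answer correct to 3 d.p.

13.345

l has direction (5, -1, 2) through (8, 0, -8).
Common perpendicular direction n = (5, -1, 2) × (1, 3, -4) = (-2, 22, 16).
With w = (-10, 4, 7) − (8, 0, -8) = (-18, 4, 15), w · n = 364.
Since n ≠ 0 the lines are not parallel, and w · n = 364 ≠ 0 so they do not intersect; hence they are skew.
Distance = |w · n| / |n| = |364| / √744 ≈ 13.345.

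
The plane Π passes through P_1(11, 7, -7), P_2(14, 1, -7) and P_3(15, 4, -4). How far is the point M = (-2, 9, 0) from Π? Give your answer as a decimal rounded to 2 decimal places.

12.79

P_1P_2 = (3, -6, 0), P_1P_3 = (4, -3, 3); a normal to Π is P_1P_2 × P_1P_3 = (-18, -9, 15).
Using P_1: Π has equation -18x - 9y + 15z = -366.
n·M − d = (-18)·(-2) + (-9)·(9) + (15)·(0) − (-366) = 321; |n| = √630.
Distance = |321| / √630 = 321/√630 ≈ 12.79.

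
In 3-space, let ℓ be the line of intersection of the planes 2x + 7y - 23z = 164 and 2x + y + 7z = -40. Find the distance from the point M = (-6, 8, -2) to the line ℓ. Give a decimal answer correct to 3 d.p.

3.157

Direction of ℓ: (2, 7, -23) × (2, 1, 7) = (72, -60, -12).
A point on ℓ: solving the two plane equations with x = -1 gives (-1, 4, -6).
Taking (-1, 4, -6) on ℓ with direction v = (72, -60, -12): w = M − (-1, 4, -6) = (-5, 4, 4), and w × v = (192, 228, 12).
Distance = |w × v| / |v| = √88992 / √8928 ≈ 3.157.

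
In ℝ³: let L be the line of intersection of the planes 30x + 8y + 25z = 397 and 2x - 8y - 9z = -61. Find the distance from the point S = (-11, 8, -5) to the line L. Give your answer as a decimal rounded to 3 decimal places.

21.593

Direction of L: (30, 8, 25) × (2, -8, -9) = (128, 320, -256).
A point on L: solving the two plane equations with x = 10 gives (10, 9, 1).
Taking (10, 9, 1) on L with direction v = (128, 320, -256): w = S − (10, 9, 1) = (-21, -1, -6), and w × v = (2176, -6144, -6592).
Distance = |w × v| / |v| = √85938176 / √184320 ≈ 21.593.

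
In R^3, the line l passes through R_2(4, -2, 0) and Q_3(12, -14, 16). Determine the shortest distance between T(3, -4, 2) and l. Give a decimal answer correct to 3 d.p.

A direction vector for l is Q_3 − R_2 = (8, -12, 16).
Taking (4, -2, 0) on l with direction v = (8, -12, 16): w = T − (4, -2, 0) = (-1, -2, 2), and w × v = (-8, 32, 28).
Distance = |w × v| / |v| = √1872 / √464 ≈ 2.009.

2.009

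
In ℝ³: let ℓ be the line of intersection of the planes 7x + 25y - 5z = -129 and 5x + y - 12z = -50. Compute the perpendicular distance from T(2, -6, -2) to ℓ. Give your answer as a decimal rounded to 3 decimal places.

Direction of ℓ: (7, 25, -5) × (5, 1, -12) = (-295, 59, -118).
A point on ℓ: solving the two plane equations with x = 3 gives (3, -5, 5).
Taking (3, -5, 5) on ℓ with direction v = (-295, 59, -118): w = T − (3, -5, 5) = (-1, -1, -7), and w × v = (531, 1947, -354).
Distance = |w × v| / |v| = √4198086 / √104430 ≈ 6.340.

6.340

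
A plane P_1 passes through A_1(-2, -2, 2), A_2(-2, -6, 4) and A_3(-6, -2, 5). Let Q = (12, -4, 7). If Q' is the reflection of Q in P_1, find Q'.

(0, -12, -9)

A_1A_2 = (0, -4, 2), A_1A_3 = (-4, 0, 3); a normal to P_1 is A_1A_2 × A_1A_3 = (-12, -8, -16).
Using A_1: P_1 has equation -12x - 8y - 16z = 8.
λ = (n·Q − d)/|n|² = (-224 − 8)/464 = -1/2.
Reflection = Q − 2λn = (12, -4, 7) − (-1)·(-12, -8, -16) = (0, -12, -9).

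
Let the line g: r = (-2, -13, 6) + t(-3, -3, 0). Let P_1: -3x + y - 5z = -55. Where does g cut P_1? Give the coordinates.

(7, -4, 6)

Substitute r = (-2, -13, 6) + t(-3, -3, 0) into the plane: -37 + 6t = -55, so t = -3.
Intersection: (-2, -13, 6) + (-3)·(-3, -3, 0) = (7, -4, 6).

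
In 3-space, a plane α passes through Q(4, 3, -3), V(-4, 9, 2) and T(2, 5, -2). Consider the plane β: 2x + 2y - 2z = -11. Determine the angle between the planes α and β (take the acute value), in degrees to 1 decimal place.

QV = (-8, 6, 5), QT = (-2, 2, 1); a normal to α is QV × QT = (-4, -2, -4).
Using Q: α has equation -4x - 2y - 4z = -10.
cos θ = |n₁·n₂| / (|n₁||n₂|) = |-4| / (√36 · √12).
θ = arccos(0.19245) ≈ 78.9°.

78.9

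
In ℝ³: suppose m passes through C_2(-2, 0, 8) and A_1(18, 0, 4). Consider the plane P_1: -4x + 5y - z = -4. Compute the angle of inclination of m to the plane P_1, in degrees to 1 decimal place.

A direction vector for m is A_1 − C_2 = (20, 0, -4).
sin θ = |n·v| / (|n||v|) = |-76| / (√42 · √416) = 0.57497.
θ ≈ 35.1°.

35.1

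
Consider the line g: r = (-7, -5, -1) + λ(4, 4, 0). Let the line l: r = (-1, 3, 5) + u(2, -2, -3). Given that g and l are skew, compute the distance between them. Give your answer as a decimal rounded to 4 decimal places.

3.0870

Common perpendicular direction n = (4, 4, 0) × (2, -2, -3) = (-12, 12, -16).
With w = (-1, 3, 5) − (-7, -5, -1) = (6, 8, 6), w · n = -72.
Distance = |w · n| / |n| = |-72| / √544 ≈ 3.0870.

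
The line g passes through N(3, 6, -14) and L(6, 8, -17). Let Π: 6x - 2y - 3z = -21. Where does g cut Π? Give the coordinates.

(-6, 0, -5)

A direction vector for g is L − N = (3, 2, -3).
Substitute r = (3, 6, -14) + t(3, 2, -3) into the plane: 48 + 23t = -21, so t = -3.
Intersection: (3, 6, -14) + (-3)·(3, 2, -3) = (-6, 0, -5).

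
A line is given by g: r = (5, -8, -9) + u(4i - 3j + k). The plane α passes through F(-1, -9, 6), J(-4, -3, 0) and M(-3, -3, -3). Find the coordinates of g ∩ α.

FJ = (-3, 6, -6), FM = (-2, 6, -9); a normal to α is FJ × FM = (-18, -15, -6).
Using F: α has equation -18x - 15y - 6z = 117.
Substitute r = (5, -8, -9) + t(4, -3, 1) into the plane: 84 + (-33)t = 117, so t = -1.
Intersection: (5, -8, -9) + (-1)·(4, -3, 1) = (1, -5, -10).

(1, -5, -10)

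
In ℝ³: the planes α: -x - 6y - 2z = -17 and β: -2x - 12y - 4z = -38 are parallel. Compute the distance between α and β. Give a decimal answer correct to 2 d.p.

0.31

Rescale β by 1/2: -x - 6y - 2z = -19. Then distance = |-17 − (-19)| / √41 ≈ 0.31.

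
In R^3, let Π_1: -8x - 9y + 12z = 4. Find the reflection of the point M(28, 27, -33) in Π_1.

λ = (n·M − d)/|n|² = (-863 − 4)/289 = -3.
Reflection = M − 2λn = (28, 27, -33) − (-6)·(-8, -9, 12) = (-20, -27, 39).

(-20, -27, 39)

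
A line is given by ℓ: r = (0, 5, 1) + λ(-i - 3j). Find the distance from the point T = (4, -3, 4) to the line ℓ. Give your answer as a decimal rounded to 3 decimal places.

7.000

Taking (0, 5, 1) on ℓ with direction v = (-1, -3, 0): w = T − (0, 5, 1) = (4, -8, 3), and w × v = (9, -3, -20).
Distance = |w × v| / |v| = √490 / √10 ≈ 7.000.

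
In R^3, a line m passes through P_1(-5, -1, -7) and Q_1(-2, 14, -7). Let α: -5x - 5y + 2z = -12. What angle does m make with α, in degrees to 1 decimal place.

53.2

A direction vector for m is Q_1 − P_1 = (3, 15, 0).
sin θ = |n·v| / (|n||v|) = |-90| / (√54 · √234) = 0.80064.
θ ≈ 53.2°.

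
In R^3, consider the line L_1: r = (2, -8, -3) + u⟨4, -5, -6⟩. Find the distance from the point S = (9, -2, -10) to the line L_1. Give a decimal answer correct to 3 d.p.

Taking (2, -8, -3) on L_1 with direction v = (4, -5, -6): w = S − (2, -8, -3) = (7, 6, -7), and w × v = (-71, 14, -59).
Distance = |w × v| / |v| = √8718 / √77 ≈ 10.641.

10.641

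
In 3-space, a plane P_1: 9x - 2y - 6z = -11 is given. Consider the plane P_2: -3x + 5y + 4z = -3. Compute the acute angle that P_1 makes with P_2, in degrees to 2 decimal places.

38.35

cos θ = |n₁·n₂| / (|n₁||n₂|) = |-61| / (√121 · √50).
θ = arccos(0.78425) ≈ 38.35°.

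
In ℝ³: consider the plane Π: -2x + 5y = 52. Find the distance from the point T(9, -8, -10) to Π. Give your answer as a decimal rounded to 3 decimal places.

20.426

n·T − d = (-2)·(9) + (5)·(-8) + (0)·(-10) − 52 = -110; |n| = √29.
Distance = |-110| / √29 = 110/√29 ≈ 20.426.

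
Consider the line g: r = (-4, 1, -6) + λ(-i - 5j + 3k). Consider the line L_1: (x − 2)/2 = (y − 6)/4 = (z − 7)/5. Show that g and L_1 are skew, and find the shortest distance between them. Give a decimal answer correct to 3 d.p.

L_1 has direction (2, 4, 5) through (2, 6, 7).
Common perpendicular direction n = (-1, -5, 3) × (2, 4, 5) = (-37, 11, 6).
With w = (2, 6, 7) − (-4, 1, -6) = (6, 5, 13), w · n = -89.
Since n ≠ 0 the lines are not parallel, and w · n = -89 ≠ 0 so they do not intersect; hence they are skew.
Distance = |w · n| / |n| = |-89| / √1526 ≈ 2.278.

2.278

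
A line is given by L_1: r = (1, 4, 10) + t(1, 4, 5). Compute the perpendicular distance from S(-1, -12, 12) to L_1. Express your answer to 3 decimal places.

Taking (1, 4, 10) on L_1 with direction v = (1, 4, 5): w = S − (1, 4, 10) = (-2, -16, 2), and w × v = (-88, 12, 8).
Distance = |w × v| / |v| = √7952 / √42 ≈ 13.760.

13.760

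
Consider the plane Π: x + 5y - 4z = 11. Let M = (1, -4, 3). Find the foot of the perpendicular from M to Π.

Foot = M − λn with λ = (n·M − d)/|n|² = (-31 − 11)/42 = -1.
Foot = (1, -4, 3) − (-1)·(1, 5, -4) = (2, 1, -1).

(2, 1, -1)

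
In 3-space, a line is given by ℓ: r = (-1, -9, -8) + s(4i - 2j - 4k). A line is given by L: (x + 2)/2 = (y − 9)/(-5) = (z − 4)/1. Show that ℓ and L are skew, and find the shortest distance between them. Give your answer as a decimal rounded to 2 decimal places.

L has direction (2, -5, 1) through (-2, 9, 4).
Common perpendicular direction n = (4, -2, -4) × (2, -5, 1) = (-22, -12, -16).
With w = (-2, 9, 4) − (-1, -9, -8) = (-1, 18, 12), w · n = -386.
Since n ≠ 0 the lines are not parallel, and w · n = -386 ≠ 0 so they do not intersect; hence they are skew.
Distance = |w · n| / |n| = |-386| / √884 ≈ 12.98.

12.98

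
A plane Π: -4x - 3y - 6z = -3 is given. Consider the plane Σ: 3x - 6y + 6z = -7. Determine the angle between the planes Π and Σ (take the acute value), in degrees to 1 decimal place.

64.7

cos θ = |n₁·n₂| / (|n₁||n₂|) = |-30| / (√61 · √81).
θ = arccos(0.42679) ≈ 64.7°.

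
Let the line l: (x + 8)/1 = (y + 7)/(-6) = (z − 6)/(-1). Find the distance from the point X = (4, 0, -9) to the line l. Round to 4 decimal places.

20.2997

l has direction (1, -6, -1) through (-8, -7, 6).
Taking (-8, -7, 6) on l with direction v = (1, -6, -1): w = X − (-8, -7, 6) = (12, 7, -15), and w × v = (-97, -3, -79).
Distance = |w × v| / |v| = √15659 / √38 ≈ 20.2997.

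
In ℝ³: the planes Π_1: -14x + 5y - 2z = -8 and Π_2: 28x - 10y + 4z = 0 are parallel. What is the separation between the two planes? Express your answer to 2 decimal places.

0.53

Rescale Π_2 by 1/(-2): -14x + 5y - 2z = 0. Then distance = |-8 − 0| / √225 ≈ 0.53.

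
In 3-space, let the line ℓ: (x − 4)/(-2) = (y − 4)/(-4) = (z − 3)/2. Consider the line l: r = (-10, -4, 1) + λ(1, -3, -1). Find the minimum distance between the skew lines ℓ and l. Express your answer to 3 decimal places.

ℓ has direction (-2, -4, 2) through (4, 4, 3).
Common perpendicular direction n = (-2, -4, 2) × (1, -3, -1) = (10, 0, 10).
With w = (-10, -4, 1) − (4, 4, 3) = (-14, -8, -2), w · n = -160.
Distance = |w · n| / |n| = |-160| / √200 ≈ 11.314.

11.314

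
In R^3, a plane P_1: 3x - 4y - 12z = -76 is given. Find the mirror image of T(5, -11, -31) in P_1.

λ = (n·T − d)/|n|² = (431 − (-76))/169 = 3.
Reflection = T − 2λn = (5, -11, -31) − 6·(3, -4, -12) = (-13, 13, 41).

(-13, 13, 41)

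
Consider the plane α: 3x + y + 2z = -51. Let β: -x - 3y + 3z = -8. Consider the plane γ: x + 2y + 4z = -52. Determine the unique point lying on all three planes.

(-10, -3, -9)

Solving the 3×3 linear system 3x + y + 2z = -51, -x - 3y + 3z = -8, x + 2y + 4z = -52 (e.g. by elimination or Cramer's rule, determinant = -45) gives (-10, -3, -9).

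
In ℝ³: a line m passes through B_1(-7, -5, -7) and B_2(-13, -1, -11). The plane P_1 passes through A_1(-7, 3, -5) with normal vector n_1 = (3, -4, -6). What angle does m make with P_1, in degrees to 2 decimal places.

8.93

A direction vector for m is B_2 − B_1 = (-6, 4, -4).
P_1: n_1·r = n_1·A_1 gives 3x - 4y - 6z = -3.
sin θ = |n·v| / (|n||v|) = |-10| / (√61 · √68) = 0.15527.
θ ≈ 8.93°.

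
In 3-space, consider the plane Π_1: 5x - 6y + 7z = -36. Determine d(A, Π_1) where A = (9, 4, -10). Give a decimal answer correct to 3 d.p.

n·A − d = (5)·(9) + (-6)·(4) + (7)·(-10) − (-36) = -13; |n| = √110.
Distance = |-13| / √110 = 13/√110 ≈ 1.240.

1.240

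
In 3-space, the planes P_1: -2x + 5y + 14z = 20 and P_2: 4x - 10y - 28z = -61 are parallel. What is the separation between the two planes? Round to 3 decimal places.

0.700

Rescale P_2 by 1/(-2): -2x + 5y + 14z = 61/2. Then distance = |20 − (61/2)| / √225 ≈ 0.700.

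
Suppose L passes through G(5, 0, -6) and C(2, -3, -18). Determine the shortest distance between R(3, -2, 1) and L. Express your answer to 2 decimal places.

5.00

A direction vector for L is C − G = (-3, -3, -12).
Taking (5, 0, -6) on L with direction v = (-3, -3, -12): w = R − (5, 0, -6) = (-2, -2, 7), and w × v = (45, -45, 0).
Distance = |w × v| / |v| = √4050 / √162 ≈ 5.00.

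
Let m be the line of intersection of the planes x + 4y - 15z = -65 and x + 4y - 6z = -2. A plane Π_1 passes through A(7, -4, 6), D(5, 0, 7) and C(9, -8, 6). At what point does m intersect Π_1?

Direction of m: (1, 4, -15) × (1, 4, -6) = (36, -9, 0).
A point on m: solving the two plane equations with x = -4 gives (-4, 11, 7).
AD = (-2, 4, 1), AC = (2, -4, 0); a normal to Π_1 is AD × AC = (4, 2, 0).
Using A: Π_1 has equation 4x + 2y = 20.
Substitute r = (-4, 11, 7) + t(36, -9, 0) into the plane: 6 + 126t = 20, so t = 1/9.
Intersection: (-4, 11, 7) + (1/9)·(36, -9, 0) = (0, 10, 7).

(0, 10, 7)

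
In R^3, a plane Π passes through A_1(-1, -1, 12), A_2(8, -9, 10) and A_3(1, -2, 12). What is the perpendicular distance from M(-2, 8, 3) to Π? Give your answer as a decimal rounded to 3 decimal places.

11.677

A_1A_2 = (9, -8, -2), A_1A_3 = (2, -1, 0); a normal to Π is A_1A_2 × A_1A_3 = (-2, -4, 7).
Using A_1: Π has equation -2x - 4y + 7z = 90.
n·M − d = (-2)·(-2) + (-4)·(8) + (7)·(3) − 90 = -97; |n| = √69.
Distance = |-97| / √69 = 97/√69 ≈ 11.677.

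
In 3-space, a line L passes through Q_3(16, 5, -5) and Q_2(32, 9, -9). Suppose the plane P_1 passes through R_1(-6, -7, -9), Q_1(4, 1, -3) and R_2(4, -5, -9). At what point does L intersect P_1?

A direction vector for L is Q_2 − Q_3 = (16, 4, -4).
R_1Q_1 = (10, 8, 6), R_1R_2 = (10, 2, 0); a normal to P_1 is R_1Q_1 × R_1R_2 = (-12, 60, -60).
Using R_1: P_1 has equation -12x + 60y - 60z = 192.
Substitute r = (16, 5, -5) + t(16, 4, -4) into the plane: 408 + 288t = 192, so t = -3/4.
Intersection: (16, 5, -5) + (-3/4)·(16, 4, -4) = (4, 2, -2).

(4, 2, -2)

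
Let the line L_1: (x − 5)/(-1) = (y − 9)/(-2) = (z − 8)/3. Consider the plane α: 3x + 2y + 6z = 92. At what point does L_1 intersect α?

(4, 7, 11)

L_1 has direction (-1, -2, 3) through (5, 9, 8).
Substitute r = (5, 9, 8) + t(-1, -2, 3) into the plane: 81 + 11t = 92, so t = 1.
Intersection: (5, 9, 8) + 1·(-1, -2, 3) = (4, 7, 11).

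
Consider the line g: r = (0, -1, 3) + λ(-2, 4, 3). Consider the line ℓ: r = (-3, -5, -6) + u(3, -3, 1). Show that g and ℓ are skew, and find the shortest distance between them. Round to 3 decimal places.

Common perpendicular direction n = (-2, 4, 3) × (3, -3, 1) = (13, 11, -6).
With w = (-3, -5, -6) − (0, -1, 3) = (-3, -4, -9), w · n = -29.
Since n ≠ 0 the lines are not parallel, and w · n = -29 ≠ 0 so they do not intersect; hence they are skew.
Distance = |w · n| / |n| = |-29| / √326 ≈ 1.606.

1.606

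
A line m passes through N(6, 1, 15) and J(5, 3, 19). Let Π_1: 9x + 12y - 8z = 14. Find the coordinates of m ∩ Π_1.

(10, -7, -1)

A direction vector for m is J − N = (-1, 2, 4).
Substitute r = (6, 1, 15) + t(-1, 2, 4) into the plane: -54 + (-17)t = 14, so t = -4.
Intersection: (6, 1, 15) + (-4)·(-1, 2, 4) = (10, -7, -1).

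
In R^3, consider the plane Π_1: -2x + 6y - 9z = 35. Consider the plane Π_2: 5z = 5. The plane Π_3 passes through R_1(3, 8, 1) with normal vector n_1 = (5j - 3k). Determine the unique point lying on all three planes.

Π_3: n_1·r = n_1·R_1 gives 5y - 3z = 37.
Solving the 3×3 linear system -2x + 6y - 9z = 35, 5z = 5, 5y - 3z = 37 (e.g. by elimination or Cramer's rule, determinant = 50) gives (2, 8, 1).

(2, 8, 1)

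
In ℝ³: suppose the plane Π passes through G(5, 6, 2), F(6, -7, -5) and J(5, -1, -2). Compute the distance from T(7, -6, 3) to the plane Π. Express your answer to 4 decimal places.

5.6961

GF = (1, -13, -7), GJ = (0, -7, -4); a normal to Π is GF × GJ = (3, 4, -7).
Using G: Π has equation 3x + 4y - 7z = 25.
n·T − d = (3)·(7) + (4)·(-6) + (-7)·(3) − 25 = -49; |n| = √74.
Distance = |-49| / √74 = 49/√74 ≈ 5.6961.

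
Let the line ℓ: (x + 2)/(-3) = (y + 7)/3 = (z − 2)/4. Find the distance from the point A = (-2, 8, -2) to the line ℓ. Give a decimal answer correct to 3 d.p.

ℓ has direction (-3, 3, 4) through (-2, -7, 2).
Taking (-2, -7, 2) on ℓ with direction v = (-3, 3, 4): w = A − (-2, -7, 2) = (0, 15, -4), and w × v = (72, 12, 45).
Distance = |w × v| / |v| = √7353 / √34 ≈ 14.706.

14.706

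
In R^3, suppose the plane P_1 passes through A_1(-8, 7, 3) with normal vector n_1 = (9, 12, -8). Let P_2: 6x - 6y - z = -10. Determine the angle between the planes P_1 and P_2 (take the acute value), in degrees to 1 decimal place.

86.1

P_1: n_1·r = n_1·A_1 gives 9x + 12y - 8z = -12.
cos θ = |n₁·n₂| / (|n₁||n₂|) = |-10| / (√289 · √73).
θ = arccos(0.06885) ≈ 86.1°.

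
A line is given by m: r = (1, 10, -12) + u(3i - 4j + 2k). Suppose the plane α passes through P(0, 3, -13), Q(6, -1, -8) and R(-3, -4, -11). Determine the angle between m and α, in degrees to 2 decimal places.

PQ = (6, -4, 5), PR = (-3, -7, 2); a normal to α is PQ × PR = (27, -27, -54).
Using P: α has equation 27x - 27y - 54z = 621.
sin θ = |n·v| / (|n||v|) = |81| / (√4374 · √29) = 0.22743.
θ ≈ 13.15°.

13.15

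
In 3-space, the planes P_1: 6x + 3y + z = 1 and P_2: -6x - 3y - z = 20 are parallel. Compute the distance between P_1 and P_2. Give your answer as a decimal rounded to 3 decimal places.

3.096

Rescale P_2 by 1/(-1): 6x + 3y + z = -20. Then distance = |1 − (-20)| / √46 ≈ 3.096.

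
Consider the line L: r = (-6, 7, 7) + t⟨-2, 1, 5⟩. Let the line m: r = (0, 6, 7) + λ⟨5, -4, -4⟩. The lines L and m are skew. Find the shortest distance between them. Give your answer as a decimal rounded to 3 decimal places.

Common perpendicular direction n = (-2, 1, 5) × (5, -4, -4) = (16, 17, 3).
With w = (0, 6, 7) − (-6, 7, 7) = (6, -1, 0), w · n = 79.
Distance = |w · n| / |n| = |79| / √554 ≈ 3.356.

3.356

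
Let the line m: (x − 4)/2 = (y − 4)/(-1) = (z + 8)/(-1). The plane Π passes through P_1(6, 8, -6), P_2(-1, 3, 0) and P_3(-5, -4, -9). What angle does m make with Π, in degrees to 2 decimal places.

48.53

m has direction (2, -1, -1) through (4, 4, -8).
P_1P_2 = (-7, -5, 6), P_1P_3 = (-11, -12, -3); a normal to Π is P_1P_2 × P_1P_3 = (87, -87, 29).
Using P_1: Π has equation 87x - 87y + 29z = -348.
sin θ = |n·v| / (|n||v|) = |232| / (√15979 · √6) = 0.74927.
θ ≈ 48.53°.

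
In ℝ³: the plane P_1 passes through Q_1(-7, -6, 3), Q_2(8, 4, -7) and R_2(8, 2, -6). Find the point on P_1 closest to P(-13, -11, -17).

(-7, -2, 1)

Q_1Q_2 = (15, 10, -10), Q_1R_2 = (15, 8, -9); a normal to P_1 is Q_1Q_2 × Q_1R_2 = (-10, -15, -30).
Using Q_1: P_1 has equation -10x - 15y - 30z = 70.
Foot = P − λn with λ = (n·P − d)/|n|² = (805 − 70)/1225 = 3/5.
Foot = (-13, -11, -17) − (3/5)·(-10, -15, -30) = (-7, -2, 1).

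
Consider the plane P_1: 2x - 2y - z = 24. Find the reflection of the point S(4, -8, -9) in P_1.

λ = (n·S − d)/|n|² = (33 − 24)/9 = 1.
Reflection = S − 2λn = (4, -8, -9) − 2·(2, -2, -1) = (0, -4, -7).

(0, -4, -7)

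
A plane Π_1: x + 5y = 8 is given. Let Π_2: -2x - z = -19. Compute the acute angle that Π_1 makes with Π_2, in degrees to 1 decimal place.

cos θ = |n₁·n₂| / (|n₁||n₂|) = |-2| / (√26 · √5).
θ = arccos(0.17541) ≈ 79.9°.

79.9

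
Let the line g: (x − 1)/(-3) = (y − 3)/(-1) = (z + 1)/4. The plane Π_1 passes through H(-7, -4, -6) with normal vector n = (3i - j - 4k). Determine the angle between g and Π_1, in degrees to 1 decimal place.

67.4

g has direction (-3, -1, 4) through (1, 3, -1).
Π_1: n·r = n·H gives 3x - y - 4z = 7.
sin θ = |n·v| / (|n||v|) = |-24| / (√26 · √26) = 0.92308.
θ ≈ 67.4°.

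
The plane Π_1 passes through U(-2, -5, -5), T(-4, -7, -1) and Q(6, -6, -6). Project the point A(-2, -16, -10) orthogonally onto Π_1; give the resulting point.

(0, -6, -4)

UT = (-2, -2, 4), UQ = (8, -1, -1); a normal to Π_1 is UT × UQ = (6, 30, 18).
Using U: Π_1 has equation 6x + 30y + 18z = -252.
Foot = A − λn with λ = (n·A − d)/|n|² = (-672 − (-252))/1260 = -1/3.
Foot = (-2, -16, -10) − (-1/3)·(6, 30, 18) = (0, -6, -4).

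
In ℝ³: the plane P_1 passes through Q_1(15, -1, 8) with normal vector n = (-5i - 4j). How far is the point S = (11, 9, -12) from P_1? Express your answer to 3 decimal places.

P_1: n·r = n·Q_1 gives -5x - 4y = -71.
n·S − d = (-5)·(11) + (-4)·(9) + (0)·(-12) − (-71) = -20; |n| = √41.
Distance = |-20| / √41 = 20/√41 ≈ 3.123.

3.123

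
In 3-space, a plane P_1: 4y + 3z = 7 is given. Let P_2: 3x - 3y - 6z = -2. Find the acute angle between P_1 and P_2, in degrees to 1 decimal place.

cos θ = |n₁·n₂| / (|n₁||n₂|) = |-30| / (√25 · √54).
θ = arccos(0.81650) ≈ 35.3°.

35.3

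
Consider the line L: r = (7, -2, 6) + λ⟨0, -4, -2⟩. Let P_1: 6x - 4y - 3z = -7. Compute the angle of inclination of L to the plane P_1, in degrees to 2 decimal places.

39.04

sin θ = |n·v| / (|n||v|) = |22| / (√61 · √20) = 0.62986.
θ ≈ 39.04°.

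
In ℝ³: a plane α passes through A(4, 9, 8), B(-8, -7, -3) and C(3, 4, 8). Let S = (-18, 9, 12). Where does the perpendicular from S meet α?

(-3, 6, 0)

AB = (-12, -16, -11), AC = (-1, -5, 0); a normal to α is AB × AC = (-55, 11, 44).
Using A: α has equation -55x + 11y + 44z = 231.
Foot = S − λn with λ = (n·S − d)/|n|² = (1617 − 231)/5082 = 3/11.
Foot = (-18, 9, 12) − (3/11)·(-55, 11, 44) = (-3, 6, 0).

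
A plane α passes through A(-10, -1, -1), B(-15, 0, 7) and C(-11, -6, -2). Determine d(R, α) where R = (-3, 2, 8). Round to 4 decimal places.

9.6214

AB = (-5, 1, 8), AC = (-1, -5, -1); a normal to α is AB × AC = (39, -13, 26).
Using A: α has equation 39x - 13y + 26z = -403.
n·R − d = (39)·(-3) + (-13)·(2) + (26)·(8) − (-403) = 468; |n| = √2366.
Distance = |468| / √2366 = 468/√2366 ≈ 9.6214.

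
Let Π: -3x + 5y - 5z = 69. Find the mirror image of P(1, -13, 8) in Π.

(-17, 17, -22)

λ = (n·P − d)/|n|² = (-108 − 69)/59 = -3.
Reflection = P − 2λn = (1, -13, 8) − (-6)·(-3, 5, -5) = (-17, 17, -22).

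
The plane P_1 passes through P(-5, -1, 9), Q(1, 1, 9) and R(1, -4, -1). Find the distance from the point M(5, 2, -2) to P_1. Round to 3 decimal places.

PQ = (6, 2, 0), PR = (6, -3, -10); a normal to P_1 is PQ × PR = (-20, 60, -30).
Using P: P_1 has equation -20x + 60y - 30z = -230.
n·M − d = (-20)·(5) + (60)·(2) + (-30)·(-2) − (-230) = 310; |n| = √4900.
Distance = |310| / √4900 = 310/√4900 ≈ 4.429.

4.429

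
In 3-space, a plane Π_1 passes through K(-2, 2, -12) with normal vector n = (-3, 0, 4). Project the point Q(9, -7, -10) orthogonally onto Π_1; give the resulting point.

Π_1: n·r = n·K gives -3x + 4z = -42.
Foot = Q − λn with λ = (n·Q − d)/|n|² = (-67 − (-42))/25 = -1.
Foot = (9, -7, -10) − (-1)·(-3, 0, 4) = (6, -7, -6).

(6, -7, -6)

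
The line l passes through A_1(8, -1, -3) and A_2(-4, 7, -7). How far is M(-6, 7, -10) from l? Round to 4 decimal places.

A direction vector for l is A_2 − A_1 = (-12, 8, -4).
Taking (8, -1, -3) on l with direction v = (-12, 8, -4): w = M − (8, -1, -3) = (-14, 8, -7), and w × v = (24, 28, -16).
Distance = |w × v| / |v| = √1616 / √224 ≈ 2.6859.

2.6859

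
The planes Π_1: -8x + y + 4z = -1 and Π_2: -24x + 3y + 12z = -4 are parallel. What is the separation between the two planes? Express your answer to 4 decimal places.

Rescale Π_2 by 1/3: -8x + y + 4z = -4/3. Then distance = |-1 − (-4/3)| / √81 ≈ 0.0370.

0.0370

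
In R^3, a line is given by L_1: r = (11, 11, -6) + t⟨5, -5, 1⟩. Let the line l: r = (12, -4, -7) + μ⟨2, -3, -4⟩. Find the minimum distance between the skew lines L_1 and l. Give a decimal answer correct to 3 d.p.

9.374

Common perpendicular direction n = (5, -5, 1) × (2, -3, -4) = (23, 22, -5).
With w = (12, -4, -7) − (11, 11, -6) = (1, -15, -1), w · n = -302.
Distance = |w · n| / |n| = |-302| / √1038 ≈ 9.374.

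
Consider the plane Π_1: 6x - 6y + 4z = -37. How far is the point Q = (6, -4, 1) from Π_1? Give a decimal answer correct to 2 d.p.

10.77

n·Q − d = (6)·(6) + (-6)·(-4) + (4)·(1) − (-37) = 101; |n| = √88.
Distance = |101| / √88 = 101/√88 ≈ 10.77.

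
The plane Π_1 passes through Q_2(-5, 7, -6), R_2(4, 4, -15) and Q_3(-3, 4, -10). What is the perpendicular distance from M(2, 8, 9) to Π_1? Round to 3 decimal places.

Q_2R_2 = (9, -3, -9), Q_2Q_3 = (2, -3, -4); a normal to Π_1 is Q_2R_2 × Q_2Q_3 = (-15, 18, -21).
Using Q_2: Π_1 has equation -15x + 18y - 21z = 327.
n·M − d = (-15)·(2) + (18)·(8) + (-21)·(9) − 327 = -402; |n| = √990.
Distance = |-402| / √990 = 402/√990 ≈ 12.776.

12.776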